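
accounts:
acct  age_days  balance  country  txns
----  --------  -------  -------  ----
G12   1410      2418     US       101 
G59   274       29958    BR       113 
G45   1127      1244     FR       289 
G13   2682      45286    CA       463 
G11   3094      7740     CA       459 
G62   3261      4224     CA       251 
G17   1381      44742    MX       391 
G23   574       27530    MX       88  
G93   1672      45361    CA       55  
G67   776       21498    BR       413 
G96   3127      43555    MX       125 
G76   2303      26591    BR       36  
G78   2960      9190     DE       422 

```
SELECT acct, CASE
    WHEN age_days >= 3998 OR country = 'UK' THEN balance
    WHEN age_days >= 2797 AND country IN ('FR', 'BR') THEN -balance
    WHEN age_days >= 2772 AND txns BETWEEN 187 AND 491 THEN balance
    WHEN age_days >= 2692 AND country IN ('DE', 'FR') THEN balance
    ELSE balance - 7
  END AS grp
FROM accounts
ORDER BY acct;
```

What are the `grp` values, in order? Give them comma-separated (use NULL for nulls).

acct=G11: age_days >= 2772 AND txns BETWEEN 187 AND 491 → 7740
acct=G12: ELSE → 2411
acct=G13: ELSE → 45279
acct=G17: ELSE → 44735
acct=G23: ELSE → 27523
acct=G45: ELSE → 1237
acct=G59: ELSE → 29951
acct=G62: age_days >= 2772 AND txns BETWEEN 187 AND 491 → 4224
acct=G67: ELSE → 21491
acct=G76: ELSE → 26584
acct=G78: age_days >= 2772 AND txns BETWEEN 187 AND 491 → 9190
acct=G93: ELSE → 45354
acct=G96: ELSE → 43548

7740, 2411, 45279, 44735, 27523, 1237, 29951, 4224, 21491, 26584, 9190, 45354, 43548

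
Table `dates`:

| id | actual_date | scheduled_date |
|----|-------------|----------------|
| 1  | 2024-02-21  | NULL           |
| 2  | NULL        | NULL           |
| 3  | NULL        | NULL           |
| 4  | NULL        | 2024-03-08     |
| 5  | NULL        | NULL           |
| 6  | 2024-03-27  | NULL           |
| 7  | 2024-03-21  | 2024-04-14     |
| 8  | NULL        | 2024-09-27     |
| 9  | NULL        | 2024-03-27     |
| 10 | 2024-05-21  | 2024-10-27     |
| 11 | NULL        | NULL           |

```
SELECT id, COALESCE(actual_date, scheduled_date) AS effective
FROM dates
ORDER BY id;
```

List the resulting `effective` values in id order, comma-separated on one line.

id=1: actual_date=2024-02-21 → 2024-02-21
id=2: actual_date=NULL, scheduled_date=NULL (all NULL) → NULL
id=3: actual_date=NULL, scheduled_date=NULL (all NULL) → NULL
id=4: actual_date=NULL, scheduled_date=2024-03-08 → 2024-03-08
id=5: actual_date=NULL, scheduled_date=NULL (all NULL) → NULL
id=6: actual_date=2024-03-27 → 2024-03-27
id=7: actual_date=2024-03-21 → 2024-03-21
id=8: actual_date=NULL, scheduled_date=2024-09-27 → 2024-09-27
id=9: actual_date=NULL, scheduled_date=2024-03-27 → 2024-03-27
id=10: actual_date=2024-05-21 → 2024-05-21
id=11: actual_date=NULL, scheduled_date=NULL (all NULL) → NULL

2024-02-21, NULL, NULL, 2024-03-08, NULL, 2024-03-27, 2024-03-21, 2024-09-27, 2024-03-27, 2024-05-21, NULL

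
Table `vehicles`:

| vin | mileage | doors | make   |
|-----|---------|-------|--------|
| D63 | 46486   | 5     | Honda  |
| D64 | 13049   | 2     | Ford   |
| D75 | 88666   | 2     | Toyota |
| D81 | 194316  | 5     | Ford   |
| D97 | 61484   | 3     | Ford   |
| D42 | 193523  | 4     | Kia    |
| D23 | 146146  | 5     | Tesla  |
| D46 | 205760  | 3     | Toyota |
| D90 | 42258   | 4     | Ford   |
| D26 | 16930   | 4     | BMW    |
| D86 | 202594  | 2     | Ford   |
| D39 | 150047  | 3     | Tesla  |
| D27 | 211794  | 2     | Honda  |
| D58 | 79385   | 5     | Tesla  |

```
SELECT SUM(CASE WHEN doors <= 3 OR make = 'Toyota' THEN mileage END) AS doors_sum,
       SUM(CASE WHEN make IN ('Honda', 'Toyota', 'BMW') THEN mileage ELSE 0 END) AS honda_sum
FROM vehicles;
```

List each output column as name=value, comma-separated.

[doors_sum: doors <= 3 OR make = 'Toyota']
vin=D63: ✗
vin=D64: ✓ → 13049
vin=D75: ✓ → 88666
vin=D81: ✗
vin=D97: ✓ → 61484
vin=D42: ✗
vin=D23: ✗
vin=D46: ✓ → 205760
vin=D90: ✗
vin=D26: ✗
vin=D86: ✓ → 202594
vin=D39: ✓ → 150047
vin=D27: ✓ → 211794
vin=D58: ✗
doors_sum = 13049 + 88666 + 61484 + 205760 + 202594 + 150047 + 211794 = 933394
—
[honda_sum: make IN ('Honda', 'Toyota', 'BMW')]
vin=D63: ✓ → 46486
vin=D64: ✗
vin=D75: ✓ → 88666
vin=D81: ✗
vin=D97: ✗
vin=D42: ✗
vin=D23: ✗
vin=D46: ✓ → 205760
vin=D90: ✗
vin=D26: ✓ → 16930
vin=D86: ✗
vin=D39: ✗
vin=D27: ✓ → 211794
vin=D58: ✗
honda_sum = 46486 + 88666 + 205760 + 16930 + 211794 = 569636

doors_sum=933394, honda_sum=569636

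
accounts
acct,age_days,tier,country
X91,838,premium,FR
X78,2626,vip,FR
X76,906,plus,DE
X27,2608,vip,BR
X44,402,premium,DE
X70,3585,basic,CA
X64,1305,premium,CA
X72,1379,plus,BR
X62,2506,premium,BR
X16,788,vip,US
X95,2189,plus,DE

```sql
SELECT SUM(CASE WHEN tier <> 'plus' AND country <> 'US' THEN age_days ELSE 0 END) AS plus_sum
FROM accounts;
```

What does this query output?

13870

acct=X91: ✓ → 838
acct=X78: ✓ → 2626
acct=X76: ✗
acct=X27: ✓ → 2608
acct=X44: ✓ → 402
acct=X70: ✓ → 3585
acct=X64: ✓ → 1305
acct=X72: ✗
acct=X62: ✓ → 2506
acct=X16: ✗
acct=X95: ✗
plus_sum = 838 + 2626 + 2608 + 402 + 3585 + 1305 + 2506 = 13870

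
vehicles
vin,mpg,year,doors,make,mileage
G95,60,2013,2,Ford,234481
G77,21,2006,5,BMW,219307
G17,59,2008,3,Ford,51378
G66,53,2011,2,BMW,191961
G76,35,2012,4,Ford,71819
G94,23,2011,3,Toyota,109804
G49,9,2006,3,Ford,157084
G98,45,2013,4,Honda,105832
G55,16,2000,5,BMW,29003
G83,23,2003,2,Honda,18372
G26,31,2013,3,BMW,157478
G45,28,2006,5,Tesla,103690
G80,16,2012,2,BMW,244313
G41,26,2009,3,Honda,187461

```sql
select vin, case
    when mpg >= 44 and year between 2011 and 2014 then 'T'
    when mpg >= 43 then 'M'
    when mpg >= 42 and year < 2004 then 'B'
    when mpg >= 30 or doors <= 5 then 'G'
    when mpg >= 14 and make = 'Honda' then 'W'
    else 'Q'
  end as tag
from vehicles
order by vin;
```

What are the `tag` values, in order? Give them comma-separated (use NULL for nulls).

M, G, G, G, G, G, T, G, G, G, G, G, T, T

vin=G17: mpg >= 43 → M
vin=G26: mpg >= 30 or doors <= 5 → G
vin=G41: mpg >= 30 or doors <= 5 → G
vin=G45: mpg >= 30 or doors <= 5 → G
vin=G49: mpg >= 30 or doors <= 5 → G
vin=G55: mpg >= 30 or doors <= 5 → G
vin=G66: mpg >= 44 and year between 2011 and 2014 → T
vin=G76: mpg >= 30 or doors <= 5 → G
vin=G77: mpg >= 30 or doors <= 5 → G
vin=G80: mpg >= 30 or doors <= 5 → G
vin=G83: mpg >= 30 or doors <= 5 → G
vin=G94: mpg >= 30 or doors <= 5 → G
vin=G95: mpg >= 44 and year between 2011 and 2014 → T
vin=G98: mpg >= 44 and year between 2011 and 2014 → T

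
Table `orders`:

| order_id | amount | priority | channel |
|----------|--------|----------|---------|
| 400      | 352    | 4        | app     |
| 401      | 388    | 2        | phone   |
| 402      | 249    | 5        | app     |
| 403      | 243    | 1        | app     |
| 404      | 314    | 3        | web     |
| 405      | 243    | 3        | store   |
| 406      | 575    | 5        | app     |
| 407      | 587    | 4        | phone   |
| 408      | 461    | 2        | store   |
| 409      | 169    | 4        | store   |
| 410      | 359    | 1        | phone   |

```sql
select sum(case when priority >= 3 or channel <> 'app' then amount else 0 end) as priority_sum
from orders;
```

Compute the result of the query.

order_id=400: ✓ → 352
order_id=401: ✓ → 388
order_id=402: ✓ → 249
order_id=403: ✗
order_id=404: ✓ → 314
order_id=405: ✓ → 243
order_id=406: ✓ → 575
order_id=407: ✓ → 587
order_id=408: ✓ → 461
order_id=409: ✓ → 169
order_id=410: ✓ → 359
priority_sum = 352 + 388 + 249 + 314 + 243 + 575 + 587 + 461 + 169 + 359 = 3697

3697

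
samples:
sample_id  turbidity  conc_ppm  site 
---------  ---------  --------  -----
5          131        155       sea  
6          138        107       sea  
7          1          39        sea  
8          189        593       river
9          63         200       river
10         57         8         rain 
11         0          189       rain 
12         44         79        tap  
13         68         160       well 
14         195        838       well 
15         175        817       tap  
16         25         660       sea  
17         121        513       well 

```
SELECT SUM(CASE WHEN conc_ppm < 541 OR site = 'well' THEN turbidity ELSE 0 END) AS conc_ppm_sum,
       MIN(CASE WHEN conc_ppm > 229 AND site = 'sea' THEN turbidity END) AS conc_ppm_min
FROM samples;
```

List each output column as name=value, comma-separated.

[conc_ppm_sum: conc_ppm < 541 OR site = 'well']
sample_id=5: ✓ → 131
sample_id=6: ✓ → 138
sample_id=7: ✓ → 1
sample_id=8: ✗
sample_id=9: ✓ → 63
sample_id=10: ✓ → 57
sample_id=11: ✓ → 0
sample_id=12: ✓ → 44
sample_id=13: ✓ → 68
sample_id=14: ✓ → 195
sample_id=15: ✗
sample_id=16: ✗
sample_id=17: ✓ → 121
conc_ppm_sum = 131 + 138 + 1 + 63 + 57 + 44 + 68 + 195 + 121 = 818
—
[conc_ppm_min: conc_ppm > 229 AND site = 'sea']
sample_id=5: ✗
sample_id=6: ✗
sample_id=7: ✗
sample_id=8: ✗
sample_id=9: ✗
sample_id=10: ✗
sample_id=11: ✗
sample_id=12: ✗
sample_id=13: ✗
sample_id=14: ✗
sample_id=15: ✗
sample_id=16: ✓ → 25
sample_id=17: ✗
conc_ppm_min = MIN(25) = 25

conc_ppm_sum=818, conc_ppm_min=25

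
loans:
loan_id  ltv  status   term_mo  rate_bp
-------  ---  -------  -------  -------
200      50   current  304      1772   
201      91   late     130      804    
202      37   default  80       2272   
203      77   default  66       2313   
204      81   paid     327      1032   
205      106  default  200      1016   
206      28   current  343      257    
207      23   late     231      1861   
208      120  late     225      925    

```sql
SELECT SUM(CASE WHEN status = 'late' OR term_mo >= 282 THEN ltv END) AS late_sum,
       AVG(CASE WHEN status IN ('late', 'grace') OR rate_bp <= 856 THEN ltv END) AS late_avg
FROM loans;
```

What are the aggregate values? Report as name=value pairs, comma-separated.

late_sum=393, late_avg=65.5

[late_sum: status = 'late' OR term_mo >= 282]
loan_id=200: ✓ → 50
loan_id=201: ✓ → 91
loan_id=202: ✗
loan_id=203: ✗
loan_id=204: ✓ → 81
loan_id=205: ✗
loan_id=206: ✓ → 28
loan_id=207: ✓ → 23
loan_id=208: ✓ → 120
late_sum = 50 + 91 + 81 + 28 + 23 + 120 = 393
—
[late_avg: status IN ('late', 'grace') OR rate_bp <= 856]
loan_id=200: ✗
loan_id=201: ✓ → 91
loan_id=202: ✗
loan_id=203: ✗
loan_id=204: ✗
loan_id=205: ✗
loan_id=206: ✓ → 28
loan_id=207: ✓ → 23
loan_id=208: ✓ → 120
late_avg = (91 + 28 + 23 + 120) / 4 = 65.5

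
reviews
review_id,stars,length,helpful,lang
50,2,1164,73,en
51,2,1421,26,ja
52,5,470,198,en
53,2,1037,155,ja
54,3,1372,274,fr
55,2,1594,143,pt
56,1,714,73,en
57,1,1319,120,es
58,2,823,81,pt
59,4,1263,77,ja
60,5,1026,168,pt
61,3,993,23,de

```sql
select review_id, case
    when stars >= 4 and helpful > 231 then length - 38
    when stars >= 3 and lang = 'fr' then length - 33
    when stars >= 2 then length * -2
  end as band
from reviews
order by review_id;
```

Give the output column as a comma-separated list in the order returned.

-2328, -2842, -940, -2074, 1339, -3188, NULL, NULL, -1646, -2526, -2052, -1986

review_id=50: stars >= 2 → -2328
review_id=51: stars >= 2 → -2842
review_id=52: stars >= 2 → -940
review_id=53: stars >= 2 → -2074
review_id=54: stars >= 3 and lang = 'fr' → 1339
review_id=55: stars >= 2 → -3188
review_id=56: (no match → NULL) → NULL
review_id=57: (no match → NULL) → NULL
review_id=58: stars >= 2 → -1646
review_id=59: stars >= 2 → -2526
review_id=60: stars >= 2 → -2052
review_id=61: stars >= 2 → -1986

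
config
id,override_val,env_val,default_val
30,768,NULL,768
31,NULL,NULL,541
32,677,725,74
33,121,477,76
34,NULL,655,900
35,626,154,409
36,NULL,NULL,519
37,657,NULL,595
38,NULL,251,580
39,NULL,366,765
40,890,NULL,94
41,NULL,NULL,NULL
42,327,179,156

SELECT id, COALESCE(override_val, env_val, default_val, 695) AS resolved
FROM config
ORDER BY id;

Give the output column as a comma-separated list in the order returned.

768, 541, 677, 121, 655, 626, 519, 657, 251, 366, 890, 695, 327

id=30: override_val=768 → 768
id=31: override_val=NULL, env_val=NULL, default_val=541 → 541
id=32: override_val=677 → 677
id=33: override_val=121 → 121
id=34: override_val=NULL, env_val=655 → 655
id=35: override_val=626 → 626
id=36: override_val=NULL, env_val=NULL, default_val=519 → 519
id=37: override_val=657 → 657
id=38: override_val=NULL, env_val=251 → 251
id=39: override_val=NULL, env_val=366 → 366
id=40: override_val=890 → 890
id=41: override_val=NULL, env_val=NULL, default_val=NULL, → literal 695 → 695
id=42: override_val=327 → 327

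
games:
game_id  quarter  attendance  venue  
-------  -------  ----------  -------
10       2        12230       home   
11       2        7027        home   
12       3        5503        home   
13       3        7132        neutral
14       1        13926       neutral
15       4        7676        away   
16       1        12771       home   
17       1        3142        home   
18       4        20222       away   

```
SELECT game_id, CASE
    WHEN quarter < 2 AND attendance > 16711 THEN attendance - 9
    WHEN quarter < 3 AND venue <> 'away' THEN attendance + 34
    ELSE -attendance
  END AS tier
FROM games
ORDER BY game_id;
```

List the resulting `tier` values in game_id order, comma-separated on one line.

game_id=10: quarter < 3 AND venue <> 'away' → 12264
game_id=11: quarter < 3 AND venue <> 'away' → 7061
game_id=12: ELSE → -5503
game_id=13: ELSE → -7132
game_id=14: quarter < 3 AND venue <> 'away' → 13960
game_id=15: ELSE → -7676
game_id=16: quarter < 3 AND venue <> 'away' → 12805
game_id=17: quarter < 3 AND venue <> 'away' → 3176
game_id=18: ELSE → -20222

12264, 7061, -5503, -7132, 13960, -7676, 12805, 3176, -20222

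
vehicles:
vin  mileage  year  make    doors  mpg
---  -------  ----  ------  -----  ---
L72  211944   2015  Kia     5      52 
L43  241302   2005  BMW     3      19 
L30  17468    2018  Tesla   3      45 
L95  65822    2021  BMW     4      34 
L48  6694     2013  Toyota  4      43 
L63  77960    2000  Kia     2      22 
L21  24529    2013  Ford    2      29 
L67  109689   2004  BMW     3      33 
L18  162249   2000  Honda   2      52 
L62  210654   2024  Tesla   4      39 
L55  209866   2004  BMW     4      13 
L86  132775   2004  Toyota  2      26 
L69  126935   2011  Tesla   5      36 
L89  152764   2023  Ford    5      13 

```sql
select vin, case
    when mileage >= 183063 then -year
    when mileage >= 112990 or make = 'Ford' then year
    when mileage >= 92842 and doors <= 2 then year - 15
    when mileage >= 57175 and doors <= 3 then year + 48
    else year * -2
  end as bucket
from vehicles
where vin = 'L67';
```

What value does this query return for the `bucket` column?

vin = L67: mileage=109689, year=2004, make=BMW, doors=3, mpg=33.
mileage >= 183063 → false
mileage >= 112990 or make = 'Ford' → false
mileage >= 92842 and doors <= 2 → false
mileage >= 57175 and doors <= 3 → true → 2052

2052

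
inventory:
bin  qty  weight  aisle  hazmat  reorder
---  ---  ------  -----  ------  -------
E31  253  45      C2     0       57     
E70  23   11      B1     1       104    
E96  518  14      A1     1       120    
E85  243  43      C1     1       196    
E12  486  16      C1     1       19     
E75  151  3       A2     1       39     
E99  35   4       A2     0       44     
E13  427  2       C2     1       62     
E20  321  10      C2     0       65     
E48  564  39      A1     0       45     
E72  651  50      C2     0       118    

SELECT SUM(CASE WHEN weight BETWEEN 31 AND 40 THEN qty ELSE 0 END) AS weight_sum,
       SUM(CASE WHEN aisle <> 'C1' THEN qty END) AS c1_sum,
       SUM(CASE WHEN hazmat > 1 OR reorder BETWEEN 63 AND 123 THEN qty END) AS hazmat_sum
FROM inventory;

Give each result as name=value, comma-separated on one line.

weight_sum=564, c1_sum=2943, hazmat_sum=1513

[weight_sum: weight BETWEEN 31 AND 40]
bin=E31: ✗
bin=E70: ✗
bin=E96: ✗
bin=E85: ✗
bin=E12: ✗
bin=E75: ✗
bin=E99: ✗
bin=E13: ✗
bin=E20: ✗
bin=E48: ✓ → 564
bin=E72: ✗
weight_sum = 564
—
[c1_sum: aisle <> 'C1']
bin=E31: ✓ → 253
bin=E70: ✓ → 23
bin=E96: ✓ → 518
bin=E85: ✗
bin=E12: ✗
bin=E75: ✓ → 151
bin=E99: ✓ → 35
bin=E13: ✓ → 427
bin=E20: ✓ → 321
bin=E48: ✓ → 564
bin=E72: ✓ → 651
c1_sum = 253 + 23 + 518 + 151 + 35 + 427 + 321 + 564 + 651 = 2943
—
[hazmat_sum: hazmat > 1 OR reorder BETWEEN 63 AND 123]
bin=E31: ✗
bin=E70: ✓ → 23
bin=E96: ✓ → 518
bin=E85: ✗
bin=E12: ✗
bin=E75: ✗
bin=E99: ✗
bin=E13: ✗
bin=E20: ✓ → 321
bin=E48: ✗
bin=E72: ✓ → 651
hazmat_sum = 23 + 518 + 321 + 651 = 1513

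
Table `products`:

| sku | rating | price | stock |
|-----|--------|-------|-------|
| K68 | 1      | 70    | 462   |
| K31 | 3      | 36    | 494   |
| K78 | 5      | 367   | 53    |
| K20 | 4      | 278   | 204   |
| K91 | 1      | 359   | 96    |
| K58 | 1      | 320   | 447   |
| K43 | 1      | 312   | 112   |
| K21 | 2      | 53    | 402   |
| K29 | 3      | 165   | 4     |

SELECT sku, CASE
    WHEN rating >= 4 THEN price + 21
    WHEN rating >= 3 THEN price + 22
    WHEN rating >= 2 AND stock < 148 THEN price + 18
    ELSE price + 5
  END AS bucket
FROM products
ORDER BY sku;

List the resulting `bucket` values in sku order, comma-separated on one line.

sku=K20: rating >= 4 → 299
sku=K21: ELSE → 58
sku=K29: rating >= 3 → 187
sku=K31: rating >= 3 → 58
sku=K43: ELSE → 317
sku=K58: ELSE → 325
sku=K68: ELSE → 75
sku=K78: rating >= 4 → 388
sku=K91: ELSE → 364

299, 58, 187, 58, 317, 325, 75, 388, 364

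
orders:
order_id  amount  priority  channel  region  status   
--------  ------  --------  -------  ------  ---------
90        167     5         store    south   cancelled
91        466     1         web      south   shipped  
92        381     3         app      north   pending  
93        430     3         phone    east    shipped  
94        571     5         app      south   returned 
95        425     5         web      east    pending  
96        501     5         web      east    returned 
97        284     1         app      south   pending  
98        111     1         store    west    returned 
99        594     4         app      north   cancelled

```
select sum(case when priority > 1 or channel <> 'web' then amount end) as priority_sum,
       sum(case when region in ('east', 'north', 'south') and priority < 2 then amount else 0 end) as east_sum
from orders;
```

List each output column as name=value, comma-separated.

[priority_sum: priority > 1 or channel <> 'web']
order_id=90: ✓ → 167
order_id=91: ✗
order_id=92: ✓ → 381
order_id=93: ✓ → 430
order_id=94: ✓ → 571
order_id=95: ✓ → 425
order_id=96: ✓ → 501
order_id=97: ✓ → 284
order_id=98: ✓ → 111
order_id=99: ✓ → 594
priority_sum = 167 + 381 + 430 + 571 + 425 + 501 + 284 + 111 + 594 = 3464
—
[east_sum: region in ('east', 'north', 'south') and priority < 2]
order_id=90: ✗
order_id=91: ✓ → 466
order_id=92: ✗
order_id=93: ✗
order_id=94: ✗
order_id=95: ✗
order_id=96: ✗
order_id=97: ✓ → 284
order_id=98: ✗
order_id=99: ✗
east_sum = 466 + 284 = 750

priority_sum=3464, east_sum=750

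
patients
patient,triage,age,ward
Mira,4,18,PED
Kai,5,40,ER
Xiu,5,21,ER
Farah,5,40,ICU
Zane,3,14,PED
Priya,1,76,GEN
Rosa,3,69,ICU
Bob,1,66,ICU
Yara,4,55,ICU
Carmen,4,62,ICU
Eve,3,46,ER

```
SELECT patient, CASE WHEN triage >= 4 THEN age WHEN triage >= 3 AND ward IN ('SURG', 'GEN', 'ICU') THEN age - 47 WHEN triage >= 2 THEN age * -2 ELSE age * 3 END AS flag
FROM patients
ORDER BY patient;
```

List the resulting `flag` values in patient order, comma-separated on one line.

198, 62, -92, 40, 40, 18, 228, 22, 21, 55, -28

patient=Bob: ELSE → 198
patient=Carmen: triage >= 4 → 62
patient=Eve: triage >= 2 → -92
patient=Farah: triage >= 4 → 40
patient=Kai: triage >= 4 → 40
patient=Mira: triage >= 4 → 18
patient=Priya: ELSE → 228
patient=Rosa: triage >= 3 AND ward IN ('SURG', 'GEN', 'ICU') → 22
patient=Xiu: triage >= 4 → 21
patient=Yara: triage >= 4 → 55
patient=Zane: triage >= 2 → -28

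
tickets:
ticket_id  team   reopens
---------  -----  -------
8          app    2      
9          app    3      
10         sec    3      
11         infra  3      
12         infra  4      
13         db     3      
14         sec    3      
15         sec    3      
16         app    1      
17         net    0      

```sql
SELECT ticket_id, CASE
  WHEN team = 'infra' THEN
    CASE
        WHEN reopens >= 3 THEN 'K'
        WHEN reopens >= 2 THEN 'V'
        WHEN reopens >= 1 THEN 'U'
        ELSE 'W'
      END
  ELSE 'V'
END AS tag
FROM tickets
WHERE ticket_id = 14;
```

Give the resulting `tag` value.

V

ticket_id = 14: team=sec, reopens=3.
team='sec' → outer ELSE → V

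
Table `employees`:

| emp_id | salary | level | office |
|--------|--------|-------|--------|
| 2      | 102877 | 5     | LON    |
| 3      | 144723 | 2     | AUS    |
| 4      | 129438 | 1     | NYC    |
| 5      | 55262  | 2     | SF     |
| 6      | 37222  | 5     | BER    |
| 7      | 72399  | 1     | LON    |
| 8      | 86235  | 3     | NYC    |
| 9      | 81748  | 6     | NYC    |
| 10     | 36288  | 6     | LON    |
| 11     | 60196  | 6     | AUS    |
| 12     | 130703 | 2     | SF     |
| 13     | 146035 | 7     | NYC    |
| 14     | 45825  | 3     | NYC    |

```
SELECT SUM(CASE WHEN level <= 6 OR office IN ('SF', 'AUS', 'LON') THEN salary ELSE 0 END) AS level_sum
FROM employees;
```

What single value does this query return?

emp_id=2: ✓ → 102877
emp_id=3: ✓ → 144723
emp_id=4: ✓ → 129438
emp_id=5: ✓ → 55262
emp_id=6: ✓ → 37222
emp_id=7: ✓ → 72399
emp_id=8: ✓ → 86235
emp_id=9: ✓ → 81748
emp_id=10: ✓ → 36288
emp_id=11: ✓ → 60196
emp_id=12: ✓ → 130703
emp_id=13: ✗
emp_id=14: ✓ → 45825
level_sum = 102877 + 144723 + 129438 + 55262 + 37222 + 72399 + 86235 + 81748 + 36288 + 60196 + 130703 + 45825 = 982916

982916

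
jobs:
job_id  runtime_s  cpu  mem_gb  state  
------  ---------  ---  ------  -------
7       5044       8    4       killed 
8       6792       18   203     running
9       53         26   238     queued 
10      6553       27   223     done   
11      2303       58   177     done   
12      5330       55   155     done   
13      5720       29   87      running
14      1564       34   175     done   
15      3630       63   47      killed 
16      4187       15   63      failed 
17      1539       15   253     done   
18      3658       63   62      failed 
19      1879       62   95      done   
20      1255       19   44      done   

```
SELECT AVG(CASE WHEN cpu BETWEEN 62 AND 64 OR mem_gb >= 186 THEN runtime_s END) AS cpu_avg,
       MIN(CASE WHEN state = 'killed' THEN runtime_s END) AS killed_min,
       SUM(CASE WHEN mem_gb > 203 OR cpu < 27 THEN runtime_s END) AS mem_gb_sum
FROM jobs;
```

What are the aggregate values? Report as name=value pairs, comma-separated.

cpu_avg=3443.4285714286, killed_min=3630, mem_gb_sum=25423

[cpu_avg: cpu BETWEEN 62 AND 64 OR mem_gb >= 186]
job_id=7: ✗
job_id=8: ✓ → 6792
job_id=9: ✓ → 53
job_id=10: ✓ → 6553
job_id=11: ✗
job_id=12: ✗
job_id=13: ✗
job_id=14: ✗
job_id=15: ✓ → 3630
job_id=16: ✗
job_id=17: ✓ → 1539
job_id=18: ✓ → 3658
job_id=19: ✓ → 1879
job_id=20: ✗
cpu_avg = (6792 + 53 + 6553 + 3630 + 1539 + 3658 + 1879) / 7 = 3443.4285714286
—
[killed_min: state = 'killed']
job_id=7: ✓ → 5044
job_id=8: ✗
job_id=9: ✗
job_id=10: ✗
job_id=11: ✗
job_id=12: ✗
job_id=13: ✗
job_id=14: ✗
job_id=15: ✓ → 3630
job_id=16: ✗
job_id=17: ✗
job_id=18: ✗
job_id=19: ✗
job_id=20: ✗
killed_min = MIN(5044, 3630) = 3630
—
[mem_gb_sum: mem_gb > 203 OR cpu < 27]
job_id=7: ✓ → 5044
job_id=8: ✓ → 6792
job_id=9: ✓ → 53
job_id=10: ✓ → 6553
job_id=11: ✗
job_id=12: ✗
job_id=13: ✗
job_id=14: ✗
job_id=15: ✗
job_id=16: ✓ → 4187
job_id=17: ✓ → 1539
job_id=18: ✗
job_id=19: ✗
job_id=20: ✓ → 1255
mem_gb_sum = 5044 + 6792 + 53 + 6553 + 4187 + 1539 + 1255 = 25423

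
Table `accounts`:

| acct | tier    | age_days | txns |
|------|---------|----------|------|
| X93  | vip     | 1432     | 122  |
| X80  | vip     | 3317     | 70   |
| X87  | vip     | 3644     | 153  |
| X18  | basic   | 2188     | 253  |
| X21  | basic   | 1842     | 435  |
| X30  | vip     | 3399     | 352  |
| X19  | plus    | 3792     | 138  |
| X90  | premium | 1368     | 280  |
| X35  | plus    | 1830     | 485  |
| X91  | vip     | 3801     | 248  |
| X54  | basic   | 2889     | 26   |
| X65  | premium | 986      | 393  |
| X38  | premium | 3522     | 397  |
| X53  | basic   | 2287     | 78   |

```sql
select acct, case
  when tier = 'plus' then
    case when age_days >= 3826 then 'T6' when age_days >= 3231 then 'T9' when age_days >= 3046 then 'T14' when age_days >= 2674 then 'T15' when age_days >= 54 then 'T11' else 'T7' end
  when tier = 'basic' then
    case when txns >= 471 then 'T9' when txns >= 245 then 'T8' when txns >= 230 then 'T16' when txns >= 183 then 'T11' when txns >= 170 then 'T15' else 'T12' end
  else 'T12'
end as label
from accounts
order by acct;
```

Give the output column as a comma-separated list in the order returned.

T8, T9, T8, T12, T11, T12, T12, T12, T12, T12, T12, T12, T12, T12

acct=X18: tier='basic' → inner[txns >= 245] → T8
acct=X19: tier='plus' → inner[age_days >= 3231] → T9
acct=X21: tier='basic' → inner[txns >= 245] → T8
acct=X30: tier='vip' → outer ELSE → T12
acct=X35: tier='plus' → inner[age_days >= 54] → T11
acct=X38: tier='premium' → outer ELSE → T12
acct=X53: tier='basic' → inner[ELSE] → T12
acct=X54: tier='basic' → inner[ELSE] → T12
acct=X65: tier='premium' → outer ELSE → T12
acct=X80: tier='vip' → outer ELSE → T12
acct=X87: tier='vip' → outer ELSE → T12
acct=X90: tier='premium' → outer ELSE → T12
acct=X91: tier='vip' → outer ELSE → T12
acct=X93: tier='vip' → outer ELSE → T12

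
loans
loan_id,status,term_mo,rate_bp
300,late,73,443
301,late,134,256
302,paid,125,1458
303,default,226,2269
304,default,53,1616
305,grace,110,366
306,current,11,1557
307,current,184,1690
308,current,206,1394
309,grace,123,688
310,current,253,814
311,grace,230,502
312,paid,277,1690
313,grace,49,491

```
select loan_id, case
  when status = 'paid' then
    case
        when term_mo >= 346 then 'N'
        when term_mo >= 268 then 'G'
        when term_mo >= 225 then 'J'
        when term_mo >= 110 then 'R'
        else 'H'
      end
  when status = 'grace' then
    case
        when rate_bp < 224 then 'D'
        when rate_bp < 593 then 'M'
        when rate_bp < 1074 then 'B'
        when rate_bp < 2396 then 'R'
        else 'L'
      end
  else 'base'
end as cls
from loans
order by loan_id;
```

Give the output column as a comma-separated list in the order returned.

loan_id=300: status='late' → outer ELSE → base
loan_id=301: status='late' → outer ELSE → base
loan_id=302: status='paid' → inner[term_mo >= 110] → R
loan_id=303: status='default' → outer ELSE → base
loan_id=304: status='default' → outer ELSE → base
loan_id=305: status='grace' → inner[rate_bp < 593] → M
loan_id=306: status='current' → outer ELSE → base
loan_id=307: status='current' → outer ELSE → base
loan_id=308: status='current' → outer ELSE → base
loan_id=309: status='grace' → inner[rate_bp < 1074] → B
loan_id=310: status='current' → outer ELSE → base
loan_id=311: status='grace' → inner[rate_bp < 593] → M
loan_id=312: status='paid' → inner[term_mo >= 268] → G
loan_id=313: status='grace' → inner[rate_bp < 593] → M

base, base, R, base, base, M, base, base, base, B, base, M, G, M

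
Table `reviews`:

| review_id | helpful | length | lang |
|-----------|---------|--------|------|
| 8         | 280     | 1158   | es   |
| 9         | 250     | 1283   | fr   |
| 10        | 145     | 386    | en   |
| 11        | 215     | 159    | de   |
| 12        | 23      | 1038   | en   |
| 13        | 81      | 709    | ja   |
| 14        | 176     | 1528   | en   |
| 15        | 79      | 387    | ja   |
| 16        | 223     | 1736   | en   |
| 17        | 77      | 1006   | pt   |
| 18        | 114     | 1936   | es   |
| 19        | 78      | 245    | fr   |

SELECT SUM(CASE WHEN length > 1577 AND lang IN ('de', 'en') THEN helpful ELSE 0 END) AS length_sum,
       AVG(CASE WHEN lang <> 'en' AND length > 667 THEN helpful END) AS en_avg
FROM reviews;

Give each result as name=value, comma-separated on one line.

[length_sum: length > 1577 AND lang IN ('de', 'en')]
review_id=8: ✗
review_id=9: ✗
review_id=10: ✗
review_id=11: ✗
review_id=12: ✗
review_id=13: ✗
review_id=14: ✗
review_id=15: ✗
review_id=16: ✓ → 223
review_id=17: ✗
review_id=18: ✗
review_id=19: ✗
length_sum = 223
—
[en_avg: lang <> 'en' AND length > 667]
review_id=8: ✓ → 280
review_id=9: ✓ → 250
review_id=10: ✗
review_id=11: ✗
review_id=12: ✗
review_id=13: ✓ → 81
review_id=14: ✗
review_id=15: ✗
review_id=16: ✗
review_id=17: ✓ → 77
review_id=18: ✓ → 114
review_id=19: ✗
en_avg = (280 + 250 + 81 + 77 + 114) / 5 = 160.4

length_sum=223, en_avg=160.4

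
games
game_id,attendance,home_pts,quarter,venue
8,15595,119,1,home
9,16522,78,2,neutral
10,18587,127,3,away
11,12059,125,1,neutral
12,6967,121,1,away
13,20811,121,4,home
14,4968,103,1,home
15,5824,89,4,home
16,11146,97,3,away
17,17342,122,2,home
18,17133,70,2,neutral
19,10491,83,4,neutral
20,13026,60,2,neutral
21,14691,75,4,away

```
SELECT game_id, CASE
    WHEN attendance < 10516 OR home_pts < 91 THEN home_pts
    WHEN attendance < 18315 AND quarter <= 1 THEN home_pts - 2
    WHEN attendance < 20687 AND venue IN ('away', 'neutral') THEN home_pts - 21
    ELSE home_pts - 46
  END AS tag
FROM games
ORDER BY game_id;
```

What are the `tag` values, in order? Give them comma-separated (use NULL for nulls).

game_id=8: attendance < 18315 AND quarter <= 1 → 117
game_id=9: attendance < 10516 OR home_pts < 91 → 78
game_id=10: attendance < 20687 AND venue IN ('away', 'neutral') → 106
game_id=11: attendance < 18315 AND quarter <= 1 → 123
game_id=12: attendance < 10516 OR home_pts < 91 → 121
game_id=13: ELSE → 75
game_id=14: attendance < 10516 OR home_pts < 91 → 103
game_id=15: attendance < 10516 OR home_pts < 91 → 89
game_id=16: attendance < 20687 AND venue IN ('away', 'neutral') → 76
game_id=17: ELSE → 76
game_id=18: attendance < 10516 OR home_pts < 91 → 70
game_id=19: attendance < 10516 OR home_pts < 91 → 83
game_id=20: attendance < 10516 OR home_pts < 91 → 60
game_id=21: attendance < 10516 OR home_pts < 91 → 75

117, 78, 106, 123, 121, 75, 103, 89, 76, 76, 70, 83, 60, 75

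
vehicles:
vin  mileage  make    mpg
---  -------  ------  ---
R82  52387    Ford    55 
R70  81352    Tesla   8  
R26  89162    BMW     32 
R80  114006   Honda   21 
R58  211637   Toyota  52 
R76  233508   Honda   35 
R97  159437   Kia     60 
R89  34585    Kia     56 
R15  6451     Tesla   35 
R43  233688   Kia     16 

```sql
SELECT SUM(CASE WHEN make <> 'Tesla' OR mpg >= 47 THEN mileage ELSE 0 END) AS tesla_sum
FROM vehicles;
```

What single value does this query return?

1128410

vin=R82: ✓ → 52387
vin=R70: ✗
vin=R26: ✓ → 89162
vin=R80: ✓ → 114006
vin=R58: ✓ → 211637
vin=R76: ✓ → 233508
vin=R97: ✓ → 159437
vin=R89: ✓ → 34585
vin=R15: ✗
vin=R43: ✓ → 233688
tesla_sum = 52387 + 89162 + 114006 + 211637 + 233508 + 159437 + 34585 + 233688 = 1128410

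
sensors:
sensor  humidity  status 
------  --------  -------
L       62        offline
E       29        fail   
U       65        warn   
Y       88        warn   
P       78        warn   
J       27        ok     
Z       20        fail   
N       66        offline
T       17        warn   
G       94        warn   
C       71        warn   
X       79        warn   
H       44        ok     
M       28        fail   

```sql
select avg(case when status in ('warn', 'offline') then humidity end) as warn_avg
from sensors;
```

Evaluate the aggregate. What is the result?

sensor=L: ✓ → 62
sensor=E: ✗
sensor=U: ✓ → 65
sensor=Y: ✓ → 88
sensor=P: ✓ → 78
sensor=J: ✗
sensor=Z: ✗
sensor=N: ✓ → 66
sensor=T: ✓ → 17
sensor=G: ✓ → 94
sensor=C: ✓ → 71
sensor=X: ✓ → 79
sensor=H: ✗
sensor=M: ✗
warn_avg = (62 + 65 + 88 + 78 + 66 + 17 + 94 + 71 + 79) / 9 = 68.8888888889

68.8888888889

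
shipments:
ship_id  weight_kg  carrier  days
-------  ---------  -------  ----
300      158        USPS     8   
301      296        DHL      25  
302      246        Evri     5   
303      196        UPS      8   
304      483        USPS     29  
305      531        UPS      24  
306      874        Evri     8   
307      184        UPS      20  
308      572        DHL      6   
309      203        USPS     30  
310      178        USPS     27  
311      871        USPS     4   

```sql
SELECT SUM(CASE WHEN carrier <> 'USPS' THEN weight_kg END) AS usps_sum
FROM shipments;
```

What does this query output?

ship_id=300: ✗
ship_id=301: ✓ → 296
ship_id=302: ✓ → 246
ship_id=303: ✓ → 196
ship_id=304: ✗
ship_id=305: ✓ → 531
ship_id=306: ✓ → 874
ship_id=307: ✓ → 184
ship_id=308: ✓ → 572
ship_id=309: ✗
ship_id=310: ✗
ship_id=311: ✗
usps_sum = 296 + 246 + 196 + 531 + 874 + 184 + 572 = 2899

2899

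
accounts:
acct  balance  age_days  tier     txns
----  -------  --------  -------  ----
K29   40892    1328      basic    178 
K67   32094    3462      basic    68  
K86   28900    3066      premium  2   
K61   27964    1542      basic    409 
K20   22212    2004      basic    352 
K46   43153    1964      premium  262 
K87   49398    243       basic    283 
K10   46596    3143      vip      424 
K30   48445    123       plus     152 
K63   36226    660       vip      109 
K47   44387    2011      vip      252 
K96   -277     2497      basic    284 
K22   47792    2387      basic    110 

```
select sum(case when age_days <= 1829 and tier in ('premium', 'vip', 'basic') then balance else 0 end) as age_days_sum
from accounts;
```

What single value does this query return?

acct=K29: ✓ → 40892
acct=K67: ✗
acct=K86: ✗
acct=K61: ✓ → 27964
acct=K20: ✗
acct=K46: ✗
acct=K87: ✓ → 49398
acct=K10: ✗
acct=K30: ✗
acct=K63: ✓ → 36226
acct=K47: ✗
acct=K96: ✗
acct=K22: ✗
age_days_sum = 40892 + 27964 + 49398 + 36226 = 154480

154480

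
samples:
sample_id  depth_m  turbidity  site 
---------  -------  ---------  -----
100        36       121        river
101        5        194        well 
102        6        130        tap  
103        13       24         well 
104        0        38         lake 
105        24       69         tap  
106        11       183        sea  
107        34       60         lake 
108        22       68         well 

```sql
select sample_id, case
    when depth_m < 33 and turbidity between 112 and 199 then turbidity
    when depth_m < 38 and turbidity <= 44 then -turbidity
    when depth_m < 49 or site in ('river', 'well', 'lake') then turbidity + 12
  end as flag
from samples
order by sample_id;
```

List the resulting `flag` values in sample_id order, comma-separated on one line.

133, 194, 130, -24, -38, 81, 183, 72, 80

sample_id=100: depth_m < 49 or site in ('river', 'well', 'lake') → 133
sample_id=101: depth_m < 33 and turbidity between 112 and 199 → 194
sample_id=102: depth_m < 33 and turbidity between 112 and 199 → 130
sample_id=103: depth_m < 38 and turbidity <= 44 → -24
sample_id=104: depth_m < 38 and turbidity <= 44 → -38
sample_id=105: depth_m < 49 or site in ('river', 'well', 'lake') → 81
sample_id=106: depth_m < 33 and turbidity between 112 and 199 → 183
sample_id=107: depth_m < 49 or site in ('river', 'well', 'lake') → 72
sample_id=108: depth_m < 49 or site in ('river', 'well', 'lake') → 80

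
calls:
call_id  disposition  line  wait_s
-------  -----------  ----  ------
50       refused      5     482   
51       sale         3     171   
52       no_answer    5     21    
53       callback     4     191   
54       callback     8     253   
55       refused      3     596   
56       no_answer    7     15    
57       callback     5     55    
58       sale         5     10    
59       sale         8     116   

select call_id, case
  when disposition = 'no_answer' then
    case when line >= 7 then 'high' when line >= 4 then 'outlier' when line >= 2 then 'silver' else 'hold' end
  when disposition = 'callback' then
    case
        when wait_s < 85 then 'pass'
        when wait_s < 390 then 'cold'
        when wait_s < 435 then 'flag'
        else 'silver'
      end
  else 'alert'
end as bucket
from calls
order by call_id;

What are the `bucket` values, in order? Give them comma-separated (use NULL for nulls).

call_id=50: disposition='refused' → outer ELSE → alert
call_id=51: disposition='sale' → outer ELSE → alert
call_id=52: disposition='no_answer' → inner[line >= 4] → outlier
call_id=53: disposition='callback' → inner[wait_s < 390] → cold
call_id=54: disposition='callback' → inner[wait_s < 390] → cold
call_id=55: disposition='refused' → outer ELSE → alert
call_id=56: disposition='no_answer' → inner[line >= 7] → high
call_id=57: disposition='callback' → inner[wait_s < 85] → pass
call_id=58: disposition='sale' → outer ELSE → alert
call_id=59: disposition='sale' → outer ELSE → alert

alert, alert, outlier, cold, cold, alert, high, pass, alert, alert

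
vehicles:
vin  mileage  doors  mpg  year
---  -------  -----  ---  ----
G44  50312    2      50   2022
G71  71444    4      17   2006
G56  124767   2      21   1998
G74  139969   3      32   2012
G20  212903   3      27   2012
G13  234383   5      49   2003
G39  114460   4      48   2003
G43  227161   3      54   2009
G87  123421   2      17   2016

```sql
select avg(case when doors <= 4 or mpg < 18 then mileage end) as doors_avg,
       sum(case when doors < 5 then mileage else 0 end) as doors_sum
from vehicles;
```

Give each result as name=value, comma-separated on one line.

[doors_avg: doors <= 4 or mpg < 18]
vin=G44: ✓ → 50312
vin=G71: ✓ → 71444
vin=G56: ✓ → 124767
vin=G74: ✓ → 139969
vin=G20: ✓ → 212903
vin=G13: ✗
vin=G39: ✓ → 114460
vin=G43: ✓ → 227161
vin=G87: ✓ → 123421
doors_avg = (50312 + 71444 + 124767 + 139969 + 212903 + 114460 + 227161 + 123421) / 8 = 133054.625
—
[doors_sum: doors < 5]
vin=G44: ✓ → 50312
vin=G71: ✓ → 71444
vin=G56: ✓ → 124767
vin=G74: ✓ → 139969
vin=G20: ✓ → 212903
vin=G13: ✗
vin=G39: ✓ → 114460
vin=G43: ✓ → 227161
vin=G87: ✓ → 123421
doors_sum = 50312 + 71444 + 124767 + 139969 + 212903 + 114460 + 227161 + 123421 = 1064437

doors_avg=133054.625, doors_sum=1064437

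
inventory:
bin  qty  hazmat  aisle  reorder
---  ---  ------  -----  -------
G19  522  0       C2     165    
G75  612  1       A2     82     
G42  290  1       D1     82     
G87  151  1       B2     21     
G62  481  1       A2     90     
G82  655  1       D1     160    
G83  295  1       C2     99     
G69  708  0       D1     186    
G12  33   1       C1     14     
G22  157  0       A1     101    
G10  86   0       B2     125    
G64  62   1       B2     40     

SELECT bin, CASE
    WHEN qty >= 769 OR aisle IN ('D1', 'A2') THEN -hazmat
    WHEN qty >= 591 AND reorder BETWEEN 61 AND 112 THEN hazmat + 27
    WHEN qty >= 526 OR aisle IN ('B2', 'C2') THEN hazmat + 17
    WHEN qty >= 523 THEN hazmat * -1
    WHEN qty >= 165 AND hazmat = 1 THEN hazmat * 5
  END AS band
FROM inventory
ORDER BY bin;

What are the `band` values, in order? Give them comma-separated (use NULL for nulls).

17, NULL, 17, NULL, -1, -1, 18, 0, -1, -1, 18, 18

bin=G10: qty >= 526 OR aisle IN ('B2', 'C2') → 17
bin=G12: (no match → NULL) → NULL
bin=G19: qty >= 526 OR aisle IN ('B2', 'C2') → 17
bin=G22: (no match → NULL) → NULL
bin=G42: qty >= 769 OR aisle IN ('D1', 'A2') → -1
bin=G62: qty >= 769 OR aisle IN ('D1', 'A2') → -1
bin=G64: qty >= 526 OR aisle IN ('B2', 'C2') → 18
bin=G69: qty >= 769 OR aisle IN ('D1', 'A2') → 0
bin=G75: qty >= 769 OR aisle IN ('D1', 'A2') → -1
bin=G82: qty >= 769 OR aisle IN ('D1', 'A2') → -1
bin=G83: qty >= 526 OR aisle IN ('B2', 'C2') → 18
bin=G87: qty >= 526 OR aisle IN ('B2', 'C2') → 18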